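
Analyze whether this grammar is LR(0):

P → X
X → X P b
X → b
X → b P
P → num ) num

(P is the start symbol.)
Augment with P' → P and build the canonical LR(0) collection (I0 = CLOSURE({[P' → . P]}), then GOTO on every symbol after a dot until no new states appear). It has 10 states:
  I0: { [P → . X], [P → . num ) num], [P' → . P], [X → . X P b], [X → . b P], [X → . b] }  — shift
  I1: { [P' → P .] }  — accept
  I2: { [P → . X], [P → . num ) num], [P → X .], [X → . X P b], [X → . b P], [X → . b], [X → X . P b] }  — shift, reduce
  I3: { [P → . X], [P → . num ) num], [X → . X P b], [X → . b P], [X → . b], [X → b . P], [X → b .] }  — shift, reduce
  I4: { [P → num . ) num] }  — shift
  I5: { [P → num ) . num] }  — shift
  I6: { [P → num ) num .] }  — reduce
  I7: { [X → b P .] }  — reduce
  I8: { [X → X P . b] }  — shift
  I9: { [X → X P b .] }  — reduce

Conflict in state I2:
  Shift-reduce conflict between [P → X .] and [P → . num ) num]
So the grammar is NOT LR(0).

Answer: No. Shift-reduce conflict between [P → X .] and [P → . num ) num]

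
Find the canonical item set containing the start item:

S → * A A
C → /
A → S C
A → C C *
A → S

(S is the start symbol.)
{ [S → . * A A], [S' → . S] }

First, augment the grammar with S' → S
I₀ = CLOSURE({ [S' → . S] }):
  [S' → . S] has the dot before S: add [S → . * A A]
No further items can be added.

I₀ = { [S → . * A A], [S' → . S] }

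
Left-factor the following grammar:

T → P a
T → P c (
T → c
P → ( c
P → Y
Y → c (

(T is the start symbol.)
T → P T'
T' → a
T' → c (
T → c
P → ( c
P → Y
Y → c (

Left-factoring transforms A → αβ₁ | αβ₂ into A → αA' and A' → β₁ | β₂
(α is the longest common prefix among the alternatives). Repeat until
no nonterminal has two alternatives with a common prefix.

Round 1: T has alternatives sharing prefix 'P'. Introduce T': T → P T'
  Add: T' → a
  Add: T' → c (

No remaining common prefixes — done.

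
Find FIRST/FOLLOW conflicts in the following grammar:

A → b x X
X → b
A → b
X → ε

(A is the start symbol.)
A FIRST/FOLLOW conflict occurs when a non-terminal N has a nullable alternative N → β (β ⇒* ε) and another alternative N → α with FIRST(α) ∩ FOLLOW(N) ≠ ∅: on such a lookahead the parser cannot decide between expanding α and letting N vanish via β.

Nullable non-terminals: X.

X: nullable alternative(s) X → ε; FOLLOW(X) = { $ }
  X → b: FIRST \ {ε} = { 'b' } — disjoint from FOLLOW(X)
  X → ε: FIRST \ {ε} = { } — this is the only nullable alternative, skip

A has no nullable alternative, so no FIRST/FOLLOW check is needed there.

No FIRST/FOLLOW conflicts found.

Answer: No FIRST/FOLLOW conflicts.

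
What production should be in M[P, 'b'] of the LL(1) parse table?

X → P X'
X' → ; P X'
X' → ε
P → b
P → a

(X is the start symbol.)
To find M[P, 'b'], we find productions for P where 'b' is in the predict set (PREDICT(N → α) = (FIRST(α) \ {ε}) ∪ (FOLLOW(N) if α ⇒* ε)).

P → b: PREDICT = { 'b' }
  'b' is in predict set, so this production goes in M[P, 'b']
P → a: PREDICT = { 'a' }

M[P, 'b'] = P → b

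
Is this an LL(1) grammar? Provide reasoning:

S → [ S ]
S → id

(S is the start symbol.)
A grammar is LL(1) if for each non-terminal N with multiple productions, the predict sets of those productions are pairwise disjoint, where PREDICT(N → α) = (FIRST(α) \ {ε}) ∪ (FOLLOW(N) if α ⇒* ε).

For S:
  PREDICT(S → '[' S ']') = { '[' }
  PREDICT(S → id) = { 'id' }

All predict sets are disjoint. The grammar IS LL(1).

Answer: Yes, the grammar is LL(1).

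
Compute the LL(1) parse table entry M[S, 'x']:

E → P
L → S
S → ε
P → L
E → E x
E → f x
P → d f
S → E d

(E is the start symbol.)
S → ε, S → E d

To find M[S, 'x'], we find productions for S where 'x' is in the predict set (PREDICT(N → α) = (FIRST(α) \ {ε}) ∪ (FOLLOW(N) if α ⇒* ε)).

Relevant sets:
  FIRST(E) = { 'd', 'f', 'x', ε }
  FOLLOW(S) = { $, 'd', 'x' }

S → ε: PREDICT = { $, 'd', 'x' }
  'x' is in predict set, so this production goes in M[S, 'x']
S → E d: PREDICT = { 'd', 'f', 'x' }
  'x' is in predict set, so this production goes in M[S, 'x']

M[S, 'x'] = S → ε, S → E d  (a multiply-defined cell — the grammar is not LL(1))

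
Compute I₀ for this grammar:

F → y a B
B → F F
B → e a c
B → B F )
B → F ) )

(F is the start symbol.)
First, augment the grammar with F' → F
I₀ = CLOSURE({ [F' → . F] }):
  [F' → . F] has the dot before F: add [F → . y a B]
No further items can be added.

I₀ = { [F → . y a B], [F' → . F] }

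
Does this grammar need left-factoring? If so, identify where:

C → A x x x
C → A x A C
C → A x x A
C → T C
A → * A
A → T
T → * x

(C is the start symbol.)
Yes, C has productions with common prefix 'A x'

Left-factoring is needed when two productions for the same non-terminal
share a common prefix on the right-hand side.

Productions for C:
  C → A x x x
  C → A x A C
  C → A x x A
  C → T C
Productions for A:
  A → * A
  A → T

Found common prefix 'A x' in productions for C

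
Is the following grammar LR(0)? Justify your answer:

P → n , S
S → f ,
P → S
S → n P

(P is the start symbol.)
Augment with P' → P and build the canonical LR(0) collection (I0 = CLOSURE({[P' → . P]}), then GOTO on every symbol after a dot until no new states appear). It has 10 states:
  I0: { [P → . S], [P → . n , S], [P' → . P], [S → . f ,], [S → . n P] }  — shift
  I1: { [P' → P .] }  — accept
  I2: { [P → S .] }  — reduce
  I3: { [S → f . ,] }  — shift
  I4: { [P → . S], [P → . n , S], [P → n . , S], [S → . f ,], [S → . n P], [S → n . P] }  — shift
  I5: { [P → n , . S], [S → . f ,], [S → . n P] }  — shift
  I6: { [S → n P .] }  — reduce
  I7: { [P → n , S .] }  — reduce
  I8: { [P → . S], [P → . n , S], [S → . f ,], [S → . n P], [S → n . P] }  — shift
  I9: { [S → f , .] }  — reduce

Every state is either a pure shift/goto state or contains exactly one complete item and nothing to shift — no conflicts. The grammar is LR(0).

Answer: Yes, the grammar is LR(0)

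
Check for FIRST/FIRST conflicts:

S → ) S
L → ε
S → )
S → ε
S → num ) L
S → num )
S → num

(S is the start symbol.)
Productions for S:
  S → ) S: FIRST = { ')' }
  S → ): FIRST = { ')' }
  S → ε: FIRST = { ε }
  S → num ) L: FIRST = { 'num' }
  S → num ): FIRST = { 'num' }
  S → num: FIRST = { 'num' }
L has only one production, so no FIRST/FIRST conflict is possible there.

Conflict for S: S → ) S and S → )
  Overlap: { ')' }
Conflict for S: S → num ) L and S → num )
  Overlap: { 'num' }
Conflict for S: S → num ) L and S → num
  Overlap: { 'num' }
Conflict for S: S → num ) and S → num
  Overlap: { 'num' }

Answer: Yes. S → ')' S / S → ')' on { ')' }; S → num ')' L / S → num ')' on { 'num' }; S → num ')' L / S → num on { 'num' }; S → num ')' / S → num on { 'num' }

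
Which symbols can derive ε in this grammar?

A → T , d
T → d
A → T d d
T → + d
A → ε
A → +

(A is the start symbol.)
A non-terminal is nullable if it can derive ε (the empty string): either it has an ε-production, or it has a production whose right-hand side consists entirely of nullable non-terminals.

ε-productions: A → ε
So A is immediately nullable.
No further non-terminal can be added: every production for the remaining non-terminals contains a terminal or a non-nullable non-terminal.
Nullable = { 'A' }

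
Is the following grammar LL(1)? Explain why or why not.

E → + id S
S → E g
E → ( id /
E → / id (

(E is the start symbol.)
Yes, the grammar is LL(1).

A grammar is LL(1) if for each non-terminal N with multiple productions, the predict sets of those productions are pairwise disjoint, where PREDICT(N → α) = (FIRST(α) \ {ε}) ∪ (FOLLOW(N) if α ⇒* ε).

For E:
  PREDICT(E → '+' id S) = { '+' }
  PREDICT(E → '(' id '/') = { '(' }
  PREDICT(E → '/' id '(') = { '/' }
S has a single production, so nothing to check there.

All predict sets are disjoint. The grammar IS LL(1).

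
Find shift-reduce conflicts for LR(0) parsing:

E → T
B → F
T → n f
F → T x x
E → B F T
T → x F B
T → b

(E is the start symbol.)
Augment with E' → E and build the canonical LR(0) collection (I0 = CLOSURE({[E' → . E]}), then GOTO on every symbol after a dot until no new states appear). It has 16 states:
  I0: { [B → . F], [E → . B F T], [E → . T], [E' → . E], [F → . T x x], [T → . b], [T → . n f], [T → . x F B] }  — shift
  I1: { [E → B . F T], [F → . T x x], [T → . b], [T → . n f], [T → . x F B] }  — shift
  I2: { [E' → E .] }  — accept
  I3: { [B → F .] }  — reduce
  I4: { [E → T .], [F → T . x x] }  — shift, reduce
  I5: { [T → b .] }  — reduce
  I6: { [T → n . f] }  — shift
  I7: { [F → . T x x], [T → . b], [T → . n f], [T → . x F B], [T → x . F B] }  — shift
  I8: { [B → . F], [F → . T x x], [T → . b], [T → . n f], [T → . x F B], [T → x F . B] }  — shift
  I9: { [F → T . x x] }  — shift
  I10: { [F → T x . x] }  — shift
  I11: { [F → T x x .] }  — reduce
  I12: { [T → x F B .] }  — reduce
  I13: { [T → n f .] }  — reduce
  I14: { [E → B F . T], [T → . b], [T → . n f], [T → . x F B] }  — shift
  I15: { [E → B F T .] }  — reduce

I4 contains reduce item [E → T .] and shift item [F → T . x x] — shift-reduce conflict.

Answer: Yes — I4: [E → T .] vs [F → T . x x]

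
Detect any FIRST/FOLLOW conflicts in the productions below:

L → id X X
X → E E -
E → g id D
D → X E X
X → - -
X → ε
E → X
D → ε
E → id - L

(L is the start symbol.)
Yes. X → E E '-' with FOLLOW(X) on { '-', 'g', 'id' }; X → '-' '-' with FOLLOW(X) on { '-' }; E → g id D with FOLLOW(E) on { 'g' }; E → id '-' L with FOLLOW(E) on { 'id' }; D → X E X with FOLLOW(D) on { '-', 'g', 'id' }

Nullable non-terminals: D, E, X.
FIRST sets used below: FIRST(X) = { '-', 'g', 'id', ε }, FIRST(E) = { '-', 'g', 'id', ε }

D: nullable alternative(s) D → X E X, D → ε; FOLLOW(D) = { '-', 'g', 'id' }
  D → X E X: FIRST \ {ε} = { '-', 'g', 'id' } — overlaps FOLLOW(D) on { '-', 'g', 'id' }: CONFLICT
  D → ε: FIRST \ {ε} = { } — disjoint from FOLLOW(D)

E: nullable alternative(s) E → X; FOLLOW(E) = { '-', 'g', 'id' }
  E → g id D: FIRST \ {ε} = { 'g' } — overlaps FOLLOW(E) on { 'g' }: CONFLICT
  E → X: FIRST \ {ε} = { '-', 'g', 'id' } — this is the only nullable alternative, skip
  E → id - L: FIRST \ {ε} = { 'id' } — overlaps FOLLOW(E) on { 'id' }: CONFLICT

X: nullable alternative(s) X → ε; FOLLOW(X) = { $, '-', 'g', 'id' }
  X → E E -: FIRST \ {ε} = { '-', 'g', 'id' } — overlaps FOLLOW(X) on { '-', 'g', 'id' }: CONFLICT
  X → - -: FIRST \ {ε} = { '-' } — overlaps FOLLOW(X) on { '-' }: CONFLICT
  X → ε: FIRST \ {ε} = { } — this is the only nullable alternative, skip

L has no nullable alternative, so no FIRST/FOLLOW check is needed there.

So the grammar has 5 FIRST/FOLLOW conflicts (marked CONFLICT above).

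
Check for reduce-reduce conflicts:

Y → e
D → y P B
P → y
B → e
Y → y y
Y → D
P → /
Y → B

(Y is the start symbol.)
A reduce-reduce conflict occurs when an LR(0) state has two complete items [A → α .] and [B → β .] — both call for a reduction, and with no lookahead the parser cannot choose between them.

Augment with Y' → Y and build the canonical LR(0) collection (I0 = CLOSURE({[Y' → . Y]}), then GOTO on every symbol after a dot until no new states appear). It has 11 states:
  I0: { [B → . e], [D → . y P B], [Y → . B], [Y → . D], [Y → . e], [Y → . y y], [Y' → . Y] }  — shift
  I1: { [Y → B .] }  — reduce
  I2: { [Y → D .] }  — reduce
  I3: { [Y' → Y .] }  — accept
  I4: { [B → e .], [Y → e .] }  — 2 reduces
  I5: { [D → y . P B], [P → . /], [P → . y], [Y → y . y] }  — shift
  I6: { [P → / .] }  — reduce
  I7: { [B → . e], [D → y P . B] }  — shift
  I8: { [P → y .], [Y → y y .] }  — 2 reduces
  I9: { [D → y P B .] }  — reduce
  I10: { [B → e .] }  — reduce

I4 contains complete items [B → e .], [Y → e .] — reduce-reduce conflict.
I8 contains complete items [P → y .], [Y → y y .] — reduce-reduce conflict.

Answer: Yes — I4: [B → e .] vs [Y → e .]; I8: [P → y .] vs [Y → y y .]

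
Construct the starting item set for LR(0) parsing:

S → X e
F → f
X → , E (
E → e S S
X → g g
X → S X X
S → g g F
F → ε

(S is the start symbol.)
{ [S → . X e], [S → . g g F], [S' → . S], [X → . , E (], [X → . S X X], [X → . g g] }

First, augment the grammar with S' → S
I₀ = CLOSURE({ [S' → . S] }):
  [S' → . S] has the dot before S: add [S → . X e], [S → . g g F]
  [S → . X e] has the dot before X: add [X → . , E (], [X → . g g], [X → . S X X]
No further items can be added.

I₀ = { [S → . X e], [S → . g g F], [S' → . S], [X → . , E (], [X → . S X X], [X → . g g] }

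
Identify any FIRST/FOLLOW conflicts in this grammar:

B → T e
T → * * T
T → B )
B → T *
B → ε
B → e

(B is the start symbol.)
Yes. B → T e with FOLLOW(B) on { ')' }; B → T '*' with FOLLOW(B) on { ')' }

A FIRST/FOLLOW conflict occurs when a non-terminal N has a nullable alternative N → β (β ⇒* ε) and another alternative N → α with FIRST(α) ∩ FOLLOW(N) ≠ ∅: on such a lookahead the parser cannot decide between expanding α and letting N vanish via β.

Nullable non-terminals: B.
FIRST sets used below: FIRST(T) = { ')', '*', 'e' }

B: nullable alternative(s) B → ε; FOLLOW(B) = { $, ')' }
  B → T e: FIRST \ {ε} = { ')', '*', 'e' } — overlaps FOLLOW(B) on { ')' }: CONFLICT
  B → T *: FIRST \ {ε} = { ')', '*', 'e' } — overlaps FOLLOW(B) on { ')' }: CONFLICT
  B → ε: FIRST \ {ε} = { } — this is the only nullable alternative, skip
  B → e: FIRST \ {ε} = { 'e' } — disjoint from FOLLOW(B)

T has no nullable alternative, so no FIRST/FOLLOW check is needed there.

So the grammar has 2 FIRST/FOLLOW conflicts (marked CONFLICT above).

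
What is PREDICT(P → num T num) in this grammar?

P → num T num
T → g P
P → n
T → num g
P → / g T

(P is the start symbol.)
PREDICT(P → num T num) = (FIRST(RHS) \ {ε}) ∪ (FOLLOW(P) if ε ∈ FIRST(RHS), i.e. RHS ⇒* ε)
FIRST(num T num) = { 'num' }
ε ∉ FIRST(num T num), so FOLLOW(P) is not added.
PREDICT(P → num T num) = { 'num' }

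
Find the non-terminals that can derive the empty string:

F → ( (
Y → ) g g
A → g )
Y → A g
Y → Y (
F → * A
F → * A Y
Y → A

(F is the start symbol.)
A non-terminal is nullable if it can derive ε (the empty string): either it has an ε-production, or it has a production whose right-hand side consists entirely of nullable non-terminals.

There are no ε-productions, so no non-terminal can derive ε.
No non-terminals are nullable.

Answer: None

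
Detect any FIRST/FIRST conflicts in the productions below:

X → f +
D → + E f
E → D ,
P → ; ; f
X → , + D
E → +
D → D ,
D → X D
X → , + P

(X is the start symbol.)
Yes. X → ',' '+' D / X → ',' '+' P on { ',' }; D → '+' E f / D → D ',' on { '+' }; D → D ',' / D → X D on { ',', 'f' }; E → D ',' / E → '+' on { '+' }

A FIRST/FIRST conflict occurs when two productions N → α and N → β for the same non-terminal have FIRST(α) ∩ FIRST(β) ≠ ∅ (with ε ∈ FIRST of a nullable right-hand side, so two nullable alternatives also conflict).

FIRST sets of the non-terminals at (or reachable through a nullable prefix from) the front of some alternative:
  FIRST(D) = { '+', ',', 'f' }
  FIRST(X) = { ',', 'f' }

Productions for X:
  X → f +: FIRST = { 'f' }
  X → , + D: FIRST = { ',' }
  X → , + P: FIRST = { ',' }
Productions for D:
  D → + E f: FIRST = { '+' }
  D → D ,: FIRST = { '+', ',', 'f' }
  D → X D: FIRST = { ',', 'f' }
Productions for E:
  E → D ,: FIRST = { '+', ',', 'f' }
  E → +: FIRST = { '+' }
P has only one production, so no FIRST/FIRST conflict is possible there.

Conflict for X: X → , + D and X → , + P
  Overlap: { ',' }
Conflict for D: D → + E f and D → D ,
  Overlap: { '+' }
Conflict for D: D → D , and D → X D
  Overlap: { ',', 'f' }
Conflict for E: E → D , and E → +
  Overlap: { '+' }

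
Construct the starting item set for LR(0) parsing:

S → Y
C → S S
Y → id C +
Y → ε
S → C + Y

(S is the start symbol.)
{ [C → . S S], [S → . C + Y], [S → . Y], [S' → . S], [Y → . id C +], [Y → .] }

First, augment the grammar with S' → S
I₀ = CLOSURE({ [S' → . S] }):
  [S' → . S] has the dot before S: add [S → . Y], [S → . C + Y]
  [S → . Y] has the dot before Y: add [Y → . id C +], [Y → .]
  [S → . C + Y] has the dot before C: add [C → . S S]
No further items can be added.

I₀ = { [C → . S S], [S → . C + Y], [S → . Y], [S' → . S], [Y → . id C +], [Y → .] }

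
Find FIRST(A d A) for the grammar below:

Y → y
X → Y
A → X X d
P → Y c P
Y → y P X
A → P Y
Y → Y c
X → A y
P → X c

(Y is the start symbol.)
FIRST sets of the non-terminals involved (from the grammar, by fixed-point iteration):
  FIRST(A) = { 'y' }

To compute FIRST(A d A), process the symbols left to right:
Symbol A is a non-terminal. Add FIRST(A) \ {ε} = { 'y' }
A is not nullable (ε ∉ FIRST(A)), so stop here.
FIRST(A d A) = { 'y' }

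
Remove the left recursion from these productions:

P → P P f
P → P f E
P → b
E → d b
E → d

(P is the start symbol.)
P → b P'
P' → P f P'
P' → f E P'
P' → ε
E → d b
E → d

P is directly left-recursive. The standard transformation for
  A → A α₁ | ... | A α_m | β₁ | ... | β_n
is
  A  → β₁ A' | ... | β_n A'
  A' → α₁ A' | ... | α_m A' | ε

P → b becomes P → b P'
P → P P f becomes P' → P f P'
P → P f E becomes P' → f E P'
Add P' → ε

Productions for other non-terminals are unchanged:
  E → d b
  E → d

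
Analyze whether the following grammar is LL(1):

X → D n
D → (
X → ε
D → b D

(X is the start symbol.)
A grammar is LL(1) if for each non-terminal N with multiple productions, the predict sets of those productions are pairwise disjoint, where PREDICT(N → α) = (FIRST(α) \ {ε}) ∪ (FOLLOW(N) if α ⇒* ε).

Relevant sets:
  FIRST(D) = { '(', 'b' }
  FOLLOW(X) = { $ }

For X:
  PREDICT(X → D n) = { '(', 'b' }
  PREDICT(X → ε) = { $ }
For D:
  PREDICT(D → '(') = { '(' }
  PREDICT(D → b D) = { 'b' }

All predict sets are disjoint. The grammar IS LL(1).

Answer: Yes, the grammar is LL(1).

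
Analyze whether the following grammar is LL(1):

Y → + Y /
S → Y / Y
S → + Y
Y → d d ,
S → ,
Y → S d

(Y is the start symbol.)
A grammar is LL(1) if for each non-terminal N with multiple productions, the predict sets of those productions are pairwise disjoint, where PREDICT(N → α) = (FIRST(α) \ {ε}) ∪ (FOLLOW(N) if α ⇒* ε).

Relevant sets:
  FIRST(S) = { '+', ',', 'd' }
  FIRST(Y) = { '+', ',', 'd' }

For Y:
  PREDICT(Y → '+' Y '/') = { '+' }
  PREDICT(Y → d d ',') = { 'd' }
  PREDICT(Y → S d) = { '+', ',', 'd' }
For S:
  PREDICT(S → Y '/' Y) = { '+', ',', 'd' }
  PREDICT(S → '+' Y) = { '+' }
  PREDICT(S → ',') = { ',' }

Conflict found: Predict set conflict for Y: { '+' }
The grammar is NOT LL(1).

Answer: No. Predict set conflict for Y: { '+' }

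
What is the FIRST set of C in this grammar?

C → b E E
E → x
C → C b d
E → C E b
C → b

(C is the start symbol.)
To compute FIRST(C), examine every production with C on the left-hand side, reading each right-hand side left to right until a non-nullable symbol is reached.

From C → b E E:
  - b is a terminal: add 'b' and stop
From C → C b d:
  - C is the symbol being defined: contributes nothing new
    C is not nullable, so stop
From C → b:
  - b is a terminal: add 'b' and stop

Collecting: FIRST(C) = { 'b' }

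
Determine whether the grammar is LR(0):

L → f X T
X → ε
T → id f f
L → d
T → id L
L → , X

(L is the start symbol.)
A grammar is LR(0) if no state in the canonical LR(0) collection has:
  - both a shift item (dot before a terminal) and a complete item (shift-reduce conflict), or
  - two or more complete items (reduce-reduce conflict; the accept item [L' → L .] counts as a complete item here).

Augment with L' → L and build the canonical LR(0) collection (I0 = CLOSURE({[L' → . L]}), then GOTO on every symbol after a dot until no new states appear). It has 12 states:
  I0: { [L → . , X], [L → . d], [L → . f X T], [L' → . L] }  — shift
  I1: { [L → , . X], [X → .] }  — reduce
  I2: { [L' → L .] }  — accept
  I3: { [L → d .] }  — reduce
  I4: { [L → f . X T], [X → .] }  — reduce
  I5: { [L → f X . T], [T → . id L], [T → . id f f] }  — shift
  I6: { [L → f X T .] }  — reduce
  I7: { [L → . , X], [L → . d], [L → . f X T], [T → id . L], [T → id . f f] }  — shift
  I8: { [T → id L .] }  — reduce
  I9: { [L → f . X T], [T → id f . f], [X → .] }  — shift, reduce
  I10: { [T → id f f .] }  — reduce
  I11: { [L → , X .] }  — reduce

Conflict in state I9:
  Shift-reduce conflict between [X → .] and [T → id f . f]
So the grammar is NOT LR(0).

Answer: No. Shift-reduce conflict between [X → .] and [T → id f . f]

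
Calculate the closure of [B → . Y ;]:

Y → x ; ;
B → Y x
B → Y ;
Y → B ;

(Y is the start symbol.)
To compute CLOSURE, for each item [A → α.Bβ] where B is a non-terminal, add [B → .γ] for all productions B → γ; repeat for the newly added items until nothing changes.

Start with: [B → . Y ;]
  [B → . Y ;] has the dot before Y: add [Y → . x ; ;], [Y → . B ;]
  [Y → . B ;] has the dot before B: add [B → . Y x]
No further items can be added.

CLOSURE = { [B → . Y ;], [B → . Y x], [Y → . B ;], [Y → . x ; ;] }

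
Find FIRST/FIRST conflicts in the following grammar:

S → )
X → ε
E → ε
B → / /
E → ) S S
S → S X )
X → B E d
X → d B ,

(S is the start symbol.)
Yes. S → ')' / S → S X ')' on { ')' }

A FIRST/FIRST conflict occurs when two productions N → α and N → β for the same non-terminal have FIRST(α) ∩ FIRST(β) ≠ ∅ (with ε ∈ FIRST of a nullable right-hand side, so two nullable alternatives also conflict).

FIRST sets of the non-terminals at (or reachable through a nullable prefix from) the front of some alternative:
  FIRST(S) = { ')' }
  FIRST(B) = { '/' }

Productions for S:
  S → ): FIRST = { ')' }
  S → S X ): FIRST = { ')' }
Productions for X:
  X → ε: FIRST = { ε }
  X → B E d: FIRST = { '/' }
  X → d B ,: FIRST = { 'd' }
Productions for E:
  E → ε: FIRST = { ε }
  E → ) S S: FIRST = { ')' }
B has only one production, so no FIRST/FIRST conflict is possible there.

Conflict for S: S → ) and S → S X )
  Overlap: { ')' }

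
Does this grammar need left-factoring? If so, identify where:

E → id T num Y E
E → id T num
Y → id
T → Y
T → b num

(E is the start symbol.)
Left-factoring is needed when two productions for the same non-terminal
share a common prefix on the right-hand side.

Productions for E:
  E → id T num Y E
  E → id T num
Productions for T:
  T → Y
  T → b num

Found common prefix 'id T num' in productions for E

Answer: Yes, E has productions with common prefix 'id T num'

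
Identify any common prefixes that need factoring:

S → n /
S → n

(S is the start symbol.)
Yes, S has productions with common prefix 'n'

Left-factoring is needed when two productions for the same non-terminal
share a common prefix on the right-hand side.

Productions for S:
  S → n /
  S → n

Found common prefix 'n' in productions for S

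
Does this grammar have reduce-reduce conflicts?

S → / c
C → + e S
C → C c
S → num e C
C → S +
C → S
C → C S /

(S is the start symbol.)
A reduce-reduce conflict occurs when an LR(0) state has two complete items [A → α .] and [B → β .] — both call for a reduction, and with no lookahead the parser cannot choose between them.

Augment with S' → S and build the canonical LR(0) collection (I0 = CLOSURE({[S' → . S]}), then GOTO on every symbol after a dot until no new states appear). It has 15 states:
  I0: { [S → . / c], [S → . num e C], [S' → . S] }  — shift
  I1: { [S → / . c] }  — shift
  I2: { [S' → S .] }  — accept
  I3: { [S → num . e C] }  — shift
  I4: { [C → . + e S], [C → . C S /], [C → . C c], [C → . S +], [C → . S], [S → . / c], [S → . num e C], [S → num e . C] }  — shift
  I5: { [C → + . e S] }  — shift
  I6: { [C → C . S /], [C → C . c], [S → . / c], [S → . num e C], [S → num e C .] }  — shift, reduce
  I7: { [C → S . +], [C → S .] }  — shift, reduce
  I8: { [C → S + .] }  — reduce
  I9: { [C → C S . /] }  — shift
  I10: { [C → C c .] }  — reduce
  I11: { [C → C S / .] }  — reduce
  I12: { [C → + e . S], [S → . / c], [S → . num e C] }  — shift
  I13: { [C → + e S .] }  — reduce
  I14: { [S → / c .] }  — reduce

No state contains more than one complete item.

Answer: No reduce-reduce conflicts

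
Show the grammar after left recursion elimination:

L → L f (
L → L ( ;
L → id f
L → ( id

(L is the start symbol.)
L is directly left-recursive. The standard transformation for
  A → A α₁ | ... | A α_m | β₁ | ... | β_n
is
  A  → β₁ A' | ... | β_n A'
  A' → α₁ A' | ... | α_m A' | ε

L → id f becomes L → id f L'
L → ( id becomes L → ( id L'
L → L f ( becomes L' → f ( L'
L → L ( ; becomes L' → ( ; L'
Add L' → ε

Resulting grammar:
L → id f L'
L → ( id L'
L' → f ( L'
L' → ( ; L'
L' → ε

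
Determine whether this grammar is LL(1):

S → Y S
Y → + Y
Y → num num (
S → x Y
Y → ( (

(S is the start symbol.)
Relevant sets:
  FIRST(Y) = { '(', '+', 'num' }

For S:
  PREDICT(S → Y S) = { '(', '+', 'num' }
  PREDICT(S → x Y) = { 'x' }
For Y:
  PREDICT(Y → '+' Y) = { '+' }
  PREDICT(Y → num num '(') = { 'num' }
  PREDICT(Y → '(' '(') = { '(' }

All predict sets are disjoint. The grammar IS LL(1).

Answer: Yes, the grammar is LL(1).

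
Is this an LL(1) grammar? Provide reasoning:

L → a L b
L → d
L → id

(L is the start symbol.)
For L:
  PREDICT(L → a L b) = { 'a' }
  PREDICT(L → d) = { 'd' }
  PREDICT(L → id) = { 'id' }

All predict sets are disjoint. The grammar IS LL(1).

Answer: Yes, the grammar is LL(1).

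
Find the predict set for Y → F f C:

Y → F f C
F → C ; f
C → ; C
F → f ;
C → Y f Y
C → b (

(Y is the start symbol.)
{ ';', 'b', 'f' }

PREDICT(Y → F f C) = (FIRST(RHS) \ {ε}) ∪ (FOLLOW(Y) if ε ∈ FIRST(RHS), i.e. RHS ⇒* ε)
FIRST(F) = { ';', 'b', 'f' }
FIRST(F f C) = { ';', 'b', 'f' }
ε ∉ FIRST(F f C), so FOLLOW(Y) is not added.
PREDICT(Y → F f C) = { ';', 'b', 'f' }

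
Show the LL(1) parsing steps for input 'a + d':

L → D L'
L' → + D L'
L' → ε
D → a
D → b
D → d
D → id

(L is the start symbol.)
Stack is shown with the top on the left.

Stack     Input    Action
-------------------------
L $       a + d $  output L → D L'
D L' $    a + d $  output D → a
a L' $    a + d $  match 'a'
L' $      + d $    output L' → + D L'
+ D L' $  + d $    match '+'
D L' $    d $      output D → d
d L' $    d $      match 'd'
L' $      $        output L' → ε
$         $        accept

The string is accepted.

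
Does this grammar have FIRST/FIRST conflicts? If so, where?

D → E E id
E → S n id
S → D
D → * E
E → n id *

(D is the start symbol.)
FIRST sets of the non-terminals at (or reachable through a nullable prefix from) the front of some alternative:
  FIRST(E) = { '*', 'n' }
  FIRST(S) = { '*', 'n' }

Productions for D:
  D → E E id: FIRST = { '*', 'n' }
  D → * E: FIRST = { '*' }
Productions for E:
  E → S n id: FIRST = { '*', 'n' }
  E → n id *: FIRST = { 'n' }
S has only one production, so no FIRST/FIRST conflict is possible there.

Conflict for D: D → E E id and D → * E
  Overlap: { '*' }
Conflict for E: E → S n id and E → n id *
  Overlap: { 'n' }

Answer: Yes. D → E E id / D → '*' E on { '*' }; E → S n id / E → n id '*' on { 'n' }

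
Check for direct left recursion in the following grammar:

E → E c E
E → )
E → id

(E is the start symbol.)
Yes, E is left-recursive

E → E c E: LEFT RECURSIVE (starts with E)
E → ): starts with ')'
E → id: starts with id

The grammar has direct left recursion on: E.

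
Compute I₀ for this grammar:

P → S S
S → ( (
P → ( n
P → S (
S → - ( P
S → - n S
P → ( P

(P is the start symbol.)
{ [P → . ( P], [P → . ( n], [P → . S (], [P → . S S], [P' → . P], [S → . ( (], [S → . - ( P], [S → . - n S] }

First, augment the grammar with P' → P
I₀ = CLOSURE({ [P' → . P] }):
  [P' → . P] has the dot before P: add [P → . S S], [P → . ( n], [P → . S (], [P → . ( P]
  [P → . S S] has the dot before S: add [S → . ( (], [S → . - ( P], [S → . - n S]
No further items can be added.

I₀ = { [P → . ( P], [P → . ( n], [P → . S (], [P → . S S], [P' → . P], [S → . ( (], [S → . - ( P], [S → . - n S] }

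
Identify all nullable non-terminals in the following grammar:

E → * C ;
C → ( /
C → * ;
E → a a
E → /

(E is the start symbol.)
A non-terminal is nullable if it can derive ε (the empty string): either it has an ε-production, or it has a production whose right-hand side consists entirely of nullable non-terminals.

There are no ε-productions, so no non-terminal can derive ε.
No non-terminals are nullable.

Answer: None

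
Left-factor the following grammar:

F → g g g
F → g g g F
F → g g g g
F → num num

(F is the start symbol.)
Left-factoring transforms A → αβ₁ | αβ₂ into A → αA' and A' → β₁ | β₂
(α is the longest common prefix among the alternatives). Repeat until
no nonterminal has two alternatives with a common prefix.

Round 1: F has alternatives sharing prefix 'g g g'. Introduce F': F → g g g F'
  Add: F' → ε
  Add: F' → F
  Add: F' → g

No remaining common prefixes — done.

Resulting grammar:
F → g g g F'
F' → ε
F' → F
F' → g
F → num num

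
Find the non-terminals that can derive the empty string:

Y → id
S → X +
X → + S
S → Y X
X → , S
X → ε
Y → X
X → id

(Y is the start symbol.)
A non-terminal is nullable if it can derive ε (the empty string): either it has an ε-production, or it has a production whose right-hand side consists entirely of nullable non-terminals.

ε-productions: X → ε
So X is immediately nullable.
Y → X: every symbol on the right is nullable, so Y is nullable too.
S → Y X: every symbol on the right is nullable, so S is nullable too.
Every non-terminal is now nullable.
Nullable = { 'S', 'X', 'Y' }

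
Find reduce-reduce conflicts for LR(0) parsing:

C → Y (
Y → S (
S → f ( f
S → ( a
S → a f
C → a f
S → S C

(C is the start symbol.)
Yes — I9: [C → a f .] vs [S → a f .]

Augment with C' → C and build the canonical LR(0) collection (I0 = CLOSURE({[C' → . C]}), then GOTO on every symbol after a dot until no new states appear). It has 14 states:
  I0: { [C → . Y (], [C → . a f], [C' → . C], [S → . ( a], [S → . S C], [S → . a f], [S → . f ( f], [Y → . S (] }  — shift
  I1: { [S → ( . a] }  — shift
  I2: { [C' → C .] }  — accept
  I3: { [C → . Y (], [C → . a f], [S → . ( a], [S → . S C], [S → . a f], [S → . f ( f], [S → S . C], [Y → . S (], [Y → S . (] }  — shift
  I4: { [C → Y . (] }  — shift
  I5: { [C → a . f], [S → a . f] }  — shift
  I6: { [S → f . ( f] }  — shift
  I7: { [S → f ( . f] }  — shift
  I8: { [S → f ( f .] }  — reduce
  I9: { [C → a f .], [S → a f .] }  — 2 reduces
  I10: { [C → Y ( .] }  — reduce
  I11: { [S → ( . a], [Y → S ( .] }  — shift, reduce
  I12: { [S → S C .] }  — reduce
  I13: { [S → ( a .] }  — reduce

I9 contains complete items [C → a f .], [S → a f .] — reduce-reduce conflict.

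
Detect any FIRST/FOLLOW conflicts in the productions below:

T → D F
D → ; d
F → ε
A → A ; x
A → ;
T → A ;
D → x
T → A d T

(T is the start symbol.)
A FIRST/FOLLOW conflict occurs when a non-terminal N has a nullable alternative N → β (β ⇒* ε) and another alternative N → α with FIRST(α) ∩ FOLLOW(N) ≠ ∅: on such a lookahead the parser cannot decide between expanding α and letting N vanish via β.

Nullable non-terminals: F.
F has a nullable alternative but only one production, so nothing to check.

A, D, T have no nullable alternative, so no FIRST/FOLLOW check is needed there.

No FIRST/FOLLOW conflicts found.

Answer: No FIRST/FOLLOW conflicts.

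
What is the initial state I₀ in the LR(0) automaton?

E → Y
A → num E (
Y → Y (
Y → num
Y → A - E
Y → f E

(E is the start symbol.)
First, augment the grammar with E' → E
I₀ = CLOSURE({ [E' → . E] }):
  [E' → . E] has the dot before E: add [E → . Y]
  [E → . Y] has the dot before Y: add [Y → . Y (], [Y → . num], [Y → . A - E], [Y → . f E]
  [Y → . A - E] has the dot before A: add [A → . num E (]
No further items can be added.

I₀ = { [A → . num E (], [E → . Y], [E' → . E], [Y → . A - E], [Y → . Y (], [Y → . f E], [Y → . num] }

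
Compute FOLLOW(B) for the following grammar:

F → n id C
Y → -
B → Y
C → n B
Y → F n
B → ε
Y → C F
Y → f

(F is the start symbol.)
{ $, 'n' }

In C → n B: B is at the end, add FOLLOW(C)

The FOLLOW sets referred to above (computed the same way, to a fixed point):
  FOLLOW(C) = { $, 'n' }

Taking the union: FOLLOW(B) = { $, 'n' }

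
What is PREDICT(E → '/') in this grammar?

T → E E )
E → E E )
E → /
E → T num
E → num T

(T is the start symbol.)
PREDICT(E → '/') = (FIRST(RHS) \ {ε}) ∪ (FOLLOW(E) if ε ∈ FIRST(RHS), i.e. RHS ⇒* ε)
FIRST('/') = { '/' }
ε ∉ FIRST('/'), so FOLLOW(E) is not added.
PREDICT(E → '/') = { '/' }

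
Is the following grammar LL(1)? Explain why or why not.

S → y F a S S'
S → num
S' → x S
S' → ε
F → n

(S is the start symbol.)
No. Predict set conflict for S': { 'x' }

A grammar is LL(1) if for each non-terminal N with multiple productions, the predict sets of those productions are pairwise disjoint, where PREDICT(N → α) = (FIRST(α) \ {ε}) ∪ (FOLLOW(N) if α ⇒* ε).

Relevant sets:
  FOLLOW(S') = { $, 'x' }

For S:
  PREDICT(S → y F a S S') = { 'y' }
  PREDICT(S → num) = { 'num' }
For S':
  PREDICT(S' → x S) = { 'x' }
  PREDICT(S' → ε) = { $, 'x' }
F has a single production, so nothing to check there.

Conflict found: Predict set conflict for S': { 'x' }
The grammar is NOT LL(1).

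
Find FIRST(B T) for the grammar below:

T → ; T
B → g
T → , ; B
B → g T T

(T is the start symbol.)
FIRST sets of the non-terminals involved (from the grammar, by fixed-point iteration):
  FIRST(B) = { 'g' }

To compute FIRST(B T), process the symbols left to right:
Symbol B is a non-terminal. Add FIRST(B) \ {ε} = { 'g' }
B is not nullable (ε ∉ FIRST(B)), so stop here.
FIRST(B T) = { 'g' }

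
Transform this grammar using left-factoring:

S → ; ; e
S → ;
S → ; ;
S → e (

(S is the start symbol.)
Left-factoring transforms A → αβ₁ | αβ₂ into A → αA' and A' → β₁ | β₂
(α is the longest common prefix among the alternatives). Repeat until
no nonterminal has two alternatives with a common prefix.

Round 1: S has alternatives sharing prefix ';'. Introduce S': S → ; S'
  Add: S' → ; e
  Add: S' → ε
  Add: S' → ;

Round 2: S' has alternatives sharing prefix ';'. Introduce S'': S' → ; S''
  Add: S'' → e
  Add: S'' → ε

No remaining common prefixes — done.

Resulting grammar:
S → ; S'
S' → ; S''
S'' → e
S'' → ε
S' → ε
S → e (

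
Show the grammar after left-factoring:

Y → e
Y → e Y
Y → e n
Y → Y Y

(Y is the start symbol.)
Left-factoring transforms A → αβ₁ | αβ₂ into A → αA' and A' → β₁ | β₂
(α is the longest common prefix among the alternatives). Repeat until
no nonterminal has two alternatives with a common prefix.

Round 1: Y has alternatives sharing prefix 'e'. Introduce Y': Y → e Y'
  Add: Y' → ε
  Add: Y' → Y
  Add: Y' → n

No remaining common prefixes — done.

Resulting grammar:
Y → e Y'
Y' → ε
Y' → Y
Y' → n
Y → Y Y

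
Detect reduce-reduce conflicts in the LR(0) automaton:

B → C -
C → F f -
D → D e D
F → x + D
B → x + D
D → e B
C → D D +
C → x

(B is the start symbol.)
Augment with B' → B and build the canonical LR(0) collection (I0 = CLOSURE({[B' → . B]}), then GOTO on every symbol after a dot until no new states appear). It has 19 states:
  I0: { [B → . C -], [B → . x + D], [B' → . B], [C → . D D +], [C → . F f -], [C → . x], [D → . D e D], [D → . e B], [F → . x + D] }  — shift
  I1: { [B' → B .] }  — accept
  I2: { [B → C . -] }  — shift
  I3: { [C → D . D +], [D → . D e D], [D → . e B], [D → D . e D] }  — shift
  I4: { [C → F . f -] }  — shift
  I5: { [B → . C -], [B → . x + D], [C → . D D +], [C → . F f -], [C → . x], [D → . D e D], [D → . e B], [D → e . B], [F → . x + D] }  — shift
  I6: { [B → x . + D], [C → x .], [F → x . + D] }  — shift, reduce
  I7: { [B → x + . D], [D → . D e D], [D → . e B], [F → x + . D] }  — shift
  I8: { [B → x + D .], [D → D . e D], [F → x + D .] }  — shift, 2 reduces
  I9: { [D → . D e D], [D → . e B], [D → D e . D] }  — shift
  I10: { [D → D . e D], [D → D e D .] }  — shift, reduce
  I11: { [D → e B .] }  — reduce
  I12: { [C → F f . -] }  — shift
  I13: { [C → F f - .] }  — reduce
  I14: { [C → D D . +], [D → D . e D] }  — shift
  I15: { [B → . C -], [B → . x + D], [C → . D D +], [C → . F f -], [C → . x], [D → . D e D], [D → . e B], [D → D e . D], [D → e . B], [F → . x + D] }  — shift
  I16: { [C → D . D +], [D → . D e D], [D → . e B], [D → D . e D], [D → D e D .] }  — shift, reduce
  I17: { [C → D D + .] }  — reduce
  I18: { [B → C - .] }  — reduce

I8 contains complete items [B → x + D .], [F → x + D .] — reduce-reduce conflict.

Answer: Yes — I8: [B → x + D .] vs [F → x + D .]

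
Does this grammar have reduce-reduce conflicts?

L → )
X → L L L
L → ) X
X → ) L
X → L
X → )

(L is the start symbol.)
Yes — I3: [L → ) .] vs [X → ) .]; I8: [X → ) L .] vs [X → L .]

A reduce-reduce conflict occurs when an LR(0) state has two complete items [A → α .] and [B → β .] — both call for a reduction, and with no lookahead the parser cannot choose between them.

Augment with L' → L and build the canonical LR(0) collection (I0 = CLOSURE({[L' → . L]}), then GOTO on every symbol after a dot until no new states appear). It has 9 states:
  I0: { [L → . ) X], [L → . )], [L' → . L] }  — shift
  I1: { [L → ) . X], [L → ) .], [L → . ) X], [L → . )], [X → . ) L], [X → . )], [X → . L L L], [X → . L] }  — shift, reduce
  I2: { [L' → L .] }  — accept
  I3: { [L → ) . X], [L → ) .], [L → . ) X], [L → . )], [X → ) . L], [X → ) .], [X → . ) L], [X → . )], [X → . L L L], [X → . L] }  — shift, 2 reduces
  I4: { [L → . ) X], [L → . )], [X → L . L L], [X → L .] }  — shift, reduce
  I5: { [L → ) X .] }  — reduce
  I6: { [L → . ) X], [L → . )], [X → L L . L] }  — shift
  I7: { [X → L L L .] }  — reduce
  I8: { [L → . ) X], [L → . )], [X → ) L .], [X → L . L L], [X → L .] }  — shift, 2 reduces

I3 contains complete items [L → ) .], [X → ) .] — reduce-reduce conflict.
I8 contains complete items [X → ) L .], [X → L .] — reduce-reduce conflict.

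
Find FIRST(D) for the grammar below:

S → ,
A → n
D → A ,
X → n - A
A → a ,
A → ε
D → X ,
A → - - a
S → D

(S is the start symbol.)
{ ',', '-', 'a', 'n' }

FIRST sets of the other non-terminals involved (by the same procedure, iterated to a fixed point):
  FIRST(A) = { '-', 'a', 'n', ε }
  FIRST(X) = { 'n' }

From D → A ,:
  - A is a non-terminal: add FIRST(A) \ {ε} = { '-', 'a', 'n' }
    A is nullable, so continue to the next symbol
  - ',' is a terminal: add ',' and stop
From D → X ,:
  - X is a non-terminal: add FIRST(X) \ {ε} = { 'n' }
    X is not nullable, so stop

Collecting: FIRST(D) = { ',', '-', 'a', 'n' }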